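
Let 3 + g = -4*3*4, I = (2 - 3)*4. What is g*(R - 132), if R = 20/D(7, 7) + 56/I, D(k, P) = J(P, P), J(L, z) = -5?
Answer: 7650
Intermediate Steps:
D(k, P) = -5
I = -4 (I = -1*4 = -4)
g = -51 (g = -3 - 4*3*4 = -3 - 12*4 = -3 - 48 = -51)
R = -18 (R = 20/(-5) + 56/(-4) = 20*(-1/5) + 56*(-1/4) = -4 - 14 = -18)
g*(R - 132) = -51*(-18 - 132) = -51*(-150) = 7650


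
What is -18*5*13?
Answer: -1170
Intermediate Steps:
-18*5*13 = -90*13 = -1170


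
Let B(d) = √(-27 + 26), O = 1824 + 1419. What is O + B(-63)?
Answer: 3243 + I ≈ 3243.0 + 1.0*I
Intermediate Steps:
O = 3243
B(d) = I (B(d) = √(-1) = I)
O + B(-63) = 3243 + I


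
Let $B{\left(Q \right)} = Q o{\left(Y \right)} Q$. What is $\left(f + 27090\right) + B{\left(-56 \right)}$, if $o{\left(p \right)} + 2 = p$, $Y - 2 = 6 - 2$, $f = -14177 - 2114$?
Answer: $23343$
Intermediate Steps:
$f = -16291$
$Y = 6$ ($Y = 2 + \left(6 - 2\right) = 2 + 4 = 6$)
$o{\left(p \right)} = -2 + p$
$B{\left(Q \right)} = 4 Q^{2}$ ($B{\left(Q \right)} = Q \left(-2 + 6\right) Q = Q 4 Q = 4 Q Q = 4 Q^{2}$)
$\left(f + 27090\right) + B{\left(-56 \right)} = \left(-16291 + 27090\right) + 4 \left(-56\right)^{2} = 10799 + 4 \cdot 3136 = 10799 + 12544 = 23343$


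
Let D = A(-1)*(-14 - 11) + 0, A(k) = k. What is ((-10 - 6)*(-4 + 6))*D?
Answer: -800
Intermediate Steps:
D = 25 (D = -(-14 - 11) + 0 = -1*(-25) + 0 = 25 + 0 = 25)
((-10 - 6)*(-4 + 6))*D = ((-10 - 6)*(-4 + 6))*25 = -16*2*25 = -32*25 = -800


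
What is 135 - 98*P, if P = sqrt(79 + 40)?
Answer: 135 - 98*sqrt(119) ≈ -934.05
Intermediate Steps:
P = sqrt(119) ≈ 10.909
135 - 98*P = 135 - 98*sqrt(119)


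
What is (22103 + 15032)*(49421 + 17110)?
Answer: 2470628685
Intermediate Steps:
(22103 + 15032)*(49421 + 17110) = 37135*66531 = 2470628685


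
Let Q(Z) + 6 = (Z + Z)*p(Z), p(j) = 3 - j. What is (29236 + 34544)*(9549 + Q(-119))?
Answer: -1243263540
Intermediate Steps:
Q(Z) = -6 + 2*Z*(3 - Z) (Q(Z) = -6 + (Z + Z)*(3 - Z) = -6 + (2*Z)*(3 - Z) = -6 + 2*Z*(3 - Z))
(29236 + 34544)*(9549 + Q(-119)) = (29236 + 34544)*(9549 + (-6 - 2*(-119)*(-3 - 119))) = 63780*(9549 + (-6 - 2*(-119)*(-122))) = 63780*(9549 + (-6 - 29036)) = 63780*(9549 - 29042) = 63780*(-19493) = -1243263540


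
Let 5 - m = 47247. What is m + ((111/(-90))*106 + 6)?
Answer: -710501/15 ≈ -47367.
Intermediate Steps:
m = -47242 (m = 5 - 1*47247 = 5 - 47247 = -47242)
m + ((111/(-90))*106 + 6) = -47242 + ((111/(-90))*106 + 6) = -47242 + ((111*(-1/90))*106 + 6) = -47242 + (-37/30*106 + 6) = -47242 + (-1961/15 + 6) = -47242 - 1871/15 = -710501/15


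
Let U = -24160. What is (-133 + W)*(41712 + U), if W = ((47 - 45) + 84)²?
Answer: 127480176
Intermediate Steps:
W = 7396 (W = (2 + 84)² = 86² = 7396)
(-133 + W)*(41712 + U) = (-133 + 7396)*(41712 - 24160) = 7263*17552 = 127480176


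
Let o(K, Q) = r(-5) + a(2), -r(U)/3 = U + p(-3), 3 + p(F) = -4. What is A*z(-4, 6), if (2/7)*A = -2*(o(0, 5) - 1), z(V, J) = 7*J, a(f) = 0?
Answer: -10290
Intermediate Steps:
p(F) = -7 (p(F) = -3 - 4 = -7)
r(U) = 21 - 3*U (r(U) = -3*(U - 7) = -3*(-7 + U) = 21 - 3*U)
o(K, Q) = 36 (o(K, Q) = (21 - 3*(-5)) + 0 = (21 + 15) + 0 = 36 + 0 = 36)
A = -245 (A = 7*(-2*(36 - 1))/2 = 7*(-2*35)/2 = (7/2)*(-70) = -245)
A*z(-4, 6) = -1715*6 = -245*42 = -10290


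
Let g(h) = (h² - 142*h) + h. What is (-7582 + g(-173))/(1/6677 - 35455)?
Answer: -156041490/118366517 ≈ -1.3183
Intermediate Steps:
g(h) = h² - 141*h
(-7582 + g(-173))/(1/6677 - 35455) = (-7582 - 173*(-141 - 173))/(1/6677 - 35455) = (-7582 - 173*(-314))/(1/6677 - 35455) = (-7582 + 54322)/(-236733034/6677) = 46740*(-6677/236733034) = -156041490/118366517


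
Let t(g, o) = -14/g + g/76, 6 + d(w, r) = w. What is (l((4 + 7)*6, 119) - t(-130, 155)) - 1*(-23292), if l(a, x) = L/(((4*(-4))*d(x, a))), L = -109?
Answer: 52011954511/2232880 ≈ 23294.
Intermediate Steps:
d(w, r) = -6 + w
l(a, x) = -109/(96 - 16*x) (l(a, x) = -109*(-1/(16*(-6 + x))) = -109/(96 - 16*x))
t(g, o) = -14/g + g/76 (t(g, o) = -14/g + g*(1/76) = -14/g + g/76)
(l((4 + 7)*6, 119) - t(-130, 155)) - 1*(-23292) = (109/(16*(-6 + 119)) - (-14/(-130) + (1/76)*(-130))) - 1*(-23292) = ((109/16)/113 - (-14*(-1/130) - 65/38)) + 23292 = ((109/16)*(1/113) - (7/65 - 65/38)) + 23292 = (109/1808 - 1*(-3959/2470)) + 23292 = (109/1808 + 3959/2470) + 23292 = 3713551/2232880 + 23292 = 52011954511/2232880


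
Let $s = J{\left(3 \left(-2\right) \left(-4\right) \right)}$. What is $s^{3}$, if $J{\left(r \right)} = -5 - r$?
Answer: $-24389$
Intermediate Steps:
$s = -29$ ($s = -5 - 3 \left(-2\right) \left(-4\right) = -5 - \left(-6\right) \left(-4\right) = -5 - 24 = -29$)
$s^{3} = \left(-29\right)^{3} = -24389$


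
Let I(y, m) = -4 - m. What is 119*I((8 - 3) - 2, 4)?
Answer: -952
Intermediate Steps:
119*I((8 - 3) - 2, 4) = 119*(-4 - 1*4) = 119*(-4 - 4) = 119*(-8) = -952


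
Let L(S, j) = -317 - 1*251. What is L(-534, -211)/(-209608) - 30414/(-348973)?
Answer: 43244963/481233767 ≈ 0.089863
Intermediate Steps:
L(S, j) = -568 (L(S, j) = -317 - 251 = -568)
L(-534, -211)/(-209608) - 30414/(-348973) = -568/(-209608) - 30414/(-348973) = -568*(-1/209608) - 30414*(-1/348973) = 71/26201 + 30414/348973 = 43244963/481233767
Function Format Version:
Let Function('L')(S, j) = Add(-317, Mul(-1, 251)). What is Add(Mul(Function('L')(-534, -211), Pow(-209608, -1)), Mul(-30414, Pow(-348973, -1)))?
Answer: Rational(43244963, 481233767) ≈ 0.089863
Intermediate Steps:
Function('L')(S, j) = -568 (Function('L')(S, j) = Add(-317, -251) = -568)
Add(Mul(Function('L')(-534, -211), Pow(-209608, -1)), Mul(-30414, Pow(-348973, -1))) = Add(Mul(-568, Pow(-209608, -1)), Mul(-30414, Pow(-348973, -1))) = Add(Mul(-568, Rational(-1, 209608)), Mul(-30414, Rational(-1, 348973))) = Add(Rational(71, 26201), Rational(30414, 348973)) = Rational(43244963, 481233767)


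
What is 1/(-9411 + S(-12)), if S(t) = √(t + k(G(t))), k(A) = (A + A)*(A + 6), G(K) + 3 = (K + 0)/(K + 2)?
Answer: -78425/738057901 - 5*I*√678/2214173703 ≈ -0.00010626 - 5.8799e-8*I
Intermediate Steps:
G(K) = -3 + K/(2 + K) (G(K) = -3 + (K + 0)/(K + 2) = -3 + K/(2 + K))
k(A) = 2*A*(6 + A) (k(A) = (2*A)*(6 + A) = 2*A*(6 + A))
S(t) = √(t + 4*(-3 - t)*(6 + 2*(-3 - t)/(2 + t))/(2 + t)) (S(t) = √(t + 2*(2*(-3 - t)/(2 + t))*(6 + 2*(-3 - t)/(2 + t))) = √(t + 4*(-3 - t)*(6 + 2*(-3 - t)/(2 + t))/(2 + t)))
1/(-9411 + S(-12)) = 1/(-9411 + √((-12*(2 - 12)² - 8*(3 - 12)*(3 + 2*(-12)))/(2 - 12)²)) = 1/(-9411 + √((-12*(-10)² - 8*(-9)*(3 - 24))/(-10)²)) = 1/(-9411 + √((-12*100 - 8*(-9)*(-21))/100)) = 1/(-9411 + √((-1200 - 1512)/100)) = 1/(-9411 + √((1/100)*(-2712))) = 1/(-9411 + √(-678/25)) = 1/(-9411 + I*√678/5)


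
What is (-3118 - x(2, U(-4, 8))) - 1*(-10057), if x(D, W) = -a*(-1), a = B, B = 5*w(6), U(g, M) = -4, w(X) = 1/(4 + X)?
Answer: 13877/2 ≈ 6938.5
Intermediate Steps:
B = ½ (B = 5/(4 + 6) = 5/10 = 5*(⅒) = ½ ≈ 0.50000)
a = ½ ≈ 0.50000
x(D, W) = ½ (x(D, W) = -1*½*(-1) = -½*(-1) = ½)
(-3118 - x(2, U(-4, 8))) - 1*(-10057) = (-3118 - 1*½) - 1*(-10057) = (-3118 - ½) + 10057 = -6237/2 + 10057 = 13877/2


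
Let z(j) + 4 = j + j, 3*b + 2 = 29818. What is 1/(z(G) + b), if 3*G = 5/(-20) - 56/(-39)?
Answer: 234/2324897 ≈ 0.00010065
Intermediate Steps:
b = 29816/3 (b = -2/3 + (1/3)*29818 = -2/3 + 29818/3 = 29816/3 ≈ 9938.7)
G = 185/468 (G = (5/(-20) - 56/(-39))/3 = (5*(-1/20) - 56*(-1/39))/3 = (-1/4 + 56/39)/3 = (1/3)*(185/156) = 185/468 ≈ 0.39530)
z(j) = -4 + 2*j (z(j) = -4 + (j + j) = -4 + 2*j)
1/(z(G) + b) = 1/((-4 + 2*(185/468)) + 29816/3) = 1/((-4 + 185/234) + 29816/3) = 1/(-751/234 + 29816/3) = 1/(2324897/234) = 234/2324897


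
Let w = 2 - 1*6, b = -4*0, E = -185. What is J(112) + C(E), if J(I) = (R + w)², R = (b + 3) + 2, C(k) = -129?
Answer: -128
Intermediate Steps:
b = 0
w = -4 (w = 2 - 6 = -4)
R = 5 (R = (0 + 3) + 2 = 3 + 2 = 5)
J(I) = 1 (J(I) = (5 - 4)² = 1² = 1)
J(112) + C(E) = 1 - 129 = -128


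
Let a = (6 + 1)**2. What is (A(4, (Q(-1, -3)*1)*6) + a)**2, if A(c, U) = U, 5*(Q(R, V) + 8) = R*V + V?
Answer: 1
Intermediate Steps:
Q(R, V) = -8 + V/5 + R*V/5 (Q(R, V) = -8 + (R*V + V)/5 = -8 + (V + R*V)/5 = -8 + (V/5 + R*V/5) = -8 + V/5 + R*V/5)
a = 49 (a = 7**2 = 49)
(A(4, (Q(-1, -3)*1)*6) + a)**2 = (((-8 + (1/5)*(-3) + (1/5)*(-1)*(-3))*1)*6 + 49)**2 = (((-8 - 3/5 + 3/5)*1)*6 + 49)**2 = (-8*1*6 + 49)**2 = (-8*6 + 49)**2 = (-48 + 49)**2 = 1**2 = 1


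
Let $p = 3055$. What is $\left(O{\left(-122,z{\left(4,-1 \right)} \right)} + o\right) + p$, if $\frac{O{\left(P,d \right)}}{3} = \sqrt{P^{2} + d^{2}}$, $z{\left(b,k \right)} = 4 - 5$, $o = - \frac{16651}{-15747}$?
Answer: $\frac{48123736}{15747} + 3 \sqrt{14885} \approx 3422.1$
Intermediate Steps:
$o = \frac{16651}{15747}$ ($o = \left(-16651\right) \left(- \frac{1}{15747}\right) = \frac{16651}{15747} \approx 1.0574$)
$z{\left(b,k \right)} = -1$
$O{\left(P,d \right)} = 3 \sqrt{P^{2} + d^{2}}$
$\left(O{\left(-122,z{\left(4,-1 \right)} \right)} + o\right) + p = \left(3 \sqrt{\left(-122\right)^{2} + \left(-1\right)^{2}} + \frac{16651}{15747}\right) + 3055 = \left(3 \sqrt{14884 + 1} + \frac{16651}{15747}\right) + 3055 = \left(3 \sqrt{14885} + \frac{16651}{15747}\right) + 3055 = \left(\frac{16651}{15747} + 3 \sqrt{14885}\right) + 3055 = \frac{48123736}{15747} + 3 \sqrt{14885}$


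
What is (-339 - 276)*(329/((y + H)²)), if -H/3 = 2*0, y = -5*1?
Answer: -40467/5 ≈ -8093.4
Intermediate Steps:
y = -5
H = 0 (H = -6*0 = -3*0 = 0)
(-339 - 276)*(329/((y + H)²)) = (-339 - 276)*(329/((-5 + 0)²)) = -202335/((-5)²) = -202335/25 = -615*329/25 = -40467/5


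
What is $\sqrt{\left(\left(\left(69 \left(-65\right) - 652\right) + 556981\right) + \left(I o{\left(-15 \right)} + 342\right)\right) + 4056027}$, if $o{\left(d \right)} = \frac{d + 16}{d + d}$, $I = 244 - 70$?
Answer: $\frac{2 \sqrt{28801295}}{5} \approx 2146.7$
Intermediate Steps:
$I = 174$ ($I = 244 - 70 = 174$)
$o{\left(d \right)} = \frac{16 + d}{2 d}$
$\sqrt{\left(\left(\left(69 \left(-65\right) - 652\right) + 556981\right) + \left(I o{\left(-15 \right)} + 342\right)\right) + 4056027} = \sqrt{\left(\left(\left(69 \left(-65\right) - 652\right) + 556981\right) + \left(174 \frac{16 - 15}{2 \left(-15\right)} + 342\right)\right) + 4056027} = \sqrt{\left(\left(\left(-4485 - 652\right) + 556981\right) + \left(174 \cdot \frac{1}{2} \left(- \frac{1}{15}\right) 1 + 342\right)\right) + 4056027} = \sqrt{\left(\left(-5137 + 556981\right) + \left(174 \left(- \frac{1}{30}\right) + 342\right)\right) + 4056027} = \sqrt{\left(551844 + \left(- \frac{29}{5} + 342\right)\right) + 4056027} = \sqrt{\left(551844 + \frac{1681}{5}\right) + 4056027} = \sqrt{\frac{2760901}{5} + 4056027} = \sqrt{\frac{23041036}{5}} = \frac{2 \sqrt{28801295}}{5}$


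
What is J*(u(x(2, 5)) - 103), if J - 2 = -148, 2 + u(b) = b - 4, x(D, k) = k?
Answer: 15184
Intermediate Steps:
u(b) = -6 + b (u(b) = -2 + (b - 4) = -2 + (-4 + b) = -6 + b)
J = -146 (J = 2 - 148 = -146)
J*(u(x(2, 5)) - 103) = -146*((-6 + 5) - 103) = -146*(-1 - 103) = -146*(-104) = 15184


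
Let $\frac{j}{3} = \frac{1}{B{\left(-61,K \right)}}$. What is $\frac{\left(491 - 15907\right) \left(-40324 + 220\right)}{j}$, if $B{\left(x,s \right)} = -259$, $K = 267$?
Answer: $-53375001792$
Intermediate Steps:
$j = - \frac{3}{259}$ ($j = \frac{3}{-259} = 3 \left(- \frac{1}{259}\right) = - \frac{3}{259} \approx -0.011583$)
$\frac{\left(491 - 15907\right) \left(-40324 + 220\right)}{j} = \frac{\left(491 - 15907\right) \left(-40324 + 220\right)}{- \frac{3}{259}} = \left(-15416\right) \left(-40104\right) \left(- \frac{259}{3}\right) = 618243264 \left(- \frac{259}{3}\right) = -53375001792$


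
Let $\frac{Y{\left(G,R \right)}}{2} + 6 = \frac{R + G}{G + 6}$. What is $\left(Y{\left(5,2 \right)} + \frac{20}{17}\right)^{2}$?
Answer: $\frac{3189796}{34969} \approx 91.218$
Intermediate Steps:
$Y{\left(G,R \right)} = -12 + \frac{2 \left(G + R\right)}{6 + G}$ ($Y{\left(G,R \right)} = -12 + 2 \frac{R + G}{G + 6} = -12 + 2 \frac{G + R}{6 + G} = -12 + \frac{2 \left(G + R\right)}{6 + G}$)
$\left(Y{\left(5,2 \right)} + \frac{20}{17}\right)^{2} = \left(\frac{2 \left(-36 + 2 - 25\right)}{6 + 5} + \frac{20}{17}\right)^{2} = \left(\frac{2 \left(-36 + 2 - 25\right)}{11} + 20 \cdot \frac{1}{17}\right)^{2} = \left(2 \cdot \frac{1}{11} \left(-59\right) + \frac{20}{17}\right)^{2} = \left(- \frac{118}{11} + \frac{20}{17}\right)^{2} = \left(- \frac{1786}{187}\right)^{2} = \frac{3189796}{34969}$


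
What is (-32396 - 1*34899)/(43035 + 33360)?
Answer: -13459/15279 ≈ -0.88088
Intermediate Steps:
(-32396 - 1*34899)/(43035 + 33360) = (-32396 - 34899)/76395 = -67295*1/76395 = -13459/15279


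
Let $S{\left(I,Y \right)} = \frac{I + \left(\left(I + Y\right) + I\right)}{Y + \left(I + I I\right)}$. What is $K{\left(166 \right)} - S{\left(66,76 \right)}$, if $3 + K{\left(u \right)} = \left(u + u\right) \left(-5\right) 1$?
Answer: $- \frac{3740224}{2249} \approx -1663.1$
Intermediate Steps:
$S{\left(I,Y \right)} = \frac{Y + 3 I}{I + Y + I^{2}}$ ($S{\left(I,Y \right)} = \frac{I + \left(Y + 2 I\right)}{Y + \left(I + I^{2}\right)} = \frac{Y + 3 I}{I + Y + I^{2}}$)
$K{\left(u \right)} = -3 - 10 u$ ($K{\left(u \right)} = -3 + \left(u + u\right) \left(-5\right) 1 = -3 + 2 u \left(-5\right) 1 = -3 + - 10 u 1 = -3 - 10 u$)
$K{\left(166 \right)} - S{\left(66,76 \right)} = \left(-3 - 1660\right) - \frac{76 + 3 \cdot 66}{66 + 76 + 66^{2}} = \left(-3 - 1660\right) - \frac{76 + 198}{66 + 76 + 4356} = -1663 - \frac{1}{4498} \cdot 274 = -1663 - \frac{137}{2249} = - \frac{3740224}{2249}$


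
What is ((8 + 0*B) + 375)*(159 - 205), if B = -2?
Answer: -17618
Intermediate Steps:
((8 + 0*B) + 375)*(159 - 205) = ((8 + 0*(-2)) + 375)*(159 - 205) = ((8 + 0) + 375)*(-46) = (8 + 375)*(-46) = 383*(-46) = -17618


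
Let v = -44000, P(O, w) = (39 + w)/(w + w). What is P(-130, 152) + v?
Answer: -13375809/304 ≈ -43999.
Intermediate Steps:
P(O, w) = (39 + w)/(2*w) (P(O, w) = (39 + w)/((2*w)) = (39 + w)*(1/(2*w)) = (39 + w)/(2*w))
P(-130, 152) + v = (1/2)*(39 + 152)/152 - 44000 = (1/2)*(1/152)*191 - 44000 = 191/304 - 44000 = -13375809/304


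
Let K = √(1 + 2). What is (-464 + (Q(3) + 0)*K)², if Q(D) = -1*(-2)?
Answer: 215308 - 1856*√3 ≈ 2.1209e+5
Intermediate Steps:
Q(D) = 2
K = √3 ≈ 1.7320
(-464 + (Q(3) + 0)*K)² = (-464 + (2 + 0)*√3)² = (-464 + 2*√3)²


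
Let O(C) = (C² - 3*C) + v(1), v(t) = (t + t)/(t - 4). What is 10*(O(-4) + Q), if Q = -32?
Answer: -140/3 ≈ -46.667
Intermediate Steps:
v(t) = 2*t/(-4 + t) (v(t) = (2*t)/(-4 + t) = 2*t/(-4 + t))
O(C) = -⅔ + C² - 3*C (O(C) = (C² - 3*C) + 2*1/(-4 + 1) = (C² - 3*C) + 2*1/(-3) = (C² - 3*C) + 2*1*(-⅓) = (C² - 3*C) - ⅔ = -⅔ + C² - 3*C)
10*(O(-4) + Q) = 10*((-⅔ + (-4)² - 3*(-4)) - 32) = 10*((-⅔ + 16 + 12) - 32) = 10*(82/3 - 32) = 10*(-14/3) = -140/3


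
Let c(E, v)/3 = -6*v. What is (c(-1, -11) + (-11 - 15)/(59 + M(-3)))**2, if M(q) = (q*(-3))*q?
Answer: 9954025/256 ≈ 38883.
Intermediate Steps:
c(E, v) = -18*v (c(E, v) = 3*(-6*v) = -18*v)
M(q) = -3*q**2 (M(q) = (-3*q)*q = -3*q**2)
(c(-1, -11) + (-11 - 15)/(59 + M(-3)))**2 = (-18*(-11) + (-11 - 15)/(59 - 3*(-3)**2))**2 = (198 - 26/(59 - 3*9))**2 = (198 - 26/(59 - 27))**2 = (198 - 26/32)**2 = (198 - 26*1/32)**2 = (198 - 13/16)**2 = (3155/16)**2 = 9954025/256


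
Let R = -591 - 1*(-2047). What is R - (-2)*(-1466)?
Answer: -1476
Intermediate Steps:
R = 1456 (R = -591 + 2047 = 1456)
R - (-2)*(-1466) = 1456 - (-2)*(-1466) = 1456 - 1*2932 = 1456 - 2932 = -1476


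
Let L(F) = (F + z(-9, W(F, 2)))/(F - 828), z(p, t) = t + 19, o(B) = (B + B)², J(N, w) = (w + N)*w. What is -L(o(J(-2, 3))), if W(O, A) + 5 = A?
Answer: 13/198 ≈ 0.065657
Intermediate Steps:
J(N, w) = w*(N + w) (J(N, w) = (N + w)*w = w*(N + w))
W(O, A) = -5 + A
o(B) = 4*B² (o(B) = (2*B)² = 4*B²)
z(p, t) = 19 + t
L(F) = (16 + F)/(-828 + F) (L(F) = (F + (19 + (-5 + 2)))/(F - 828) = (F + (19 - 3))/(-828 + F) = (F + 16)/(-828 + F) = (16 + F)/(-828 + F))
-L(o(J(-2, 3))) = -(16 + 4*(3*(-2 + 3))²)/(-828 + 4*(3*(-2 + 3))²) = -(16 + 4*(3*1)²)/(-828 + 4*(3*1)²) = -(16 + 4*3²)/(-828 + 4*3²) = -(16 + 4*9)/(-828 + 4*9) = -(16 + 36)/(-828 + 36) = -52/(-792) = -(-1)*52/792 = -1*(-13/198) = 13/198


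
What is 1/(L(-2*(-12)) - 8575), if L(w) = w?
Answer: -1/8551 ≈ -0.00011695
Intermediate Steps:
1/(L(-2*(-12)) - 8575) = 1/(-2*(-12) - 8575) = 1/(24 - 8575) = 1/(-8551) = -1/8551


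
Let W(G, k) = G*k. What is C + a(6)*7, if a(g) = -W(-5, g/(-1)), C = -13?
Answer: -223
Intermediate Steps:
a(g) = -5*g (a(g) = -(-5)*g/(-1) = -(-5)*g*(-1) = -(-5)*(-g) = -5*g)
C + a(6)*7 = -13 - 5*6*7 = -13 - 30*7 = -13 - 210 = -223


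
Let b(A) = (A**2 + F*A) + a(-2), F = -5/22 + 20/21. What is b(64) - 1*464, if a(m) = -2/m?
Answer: 849943/231 ≈ 3679.4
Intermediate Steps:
F = 335/462 (F = -5*1/22 + 20*(1/21) = -5/22 + 20/21 = 335/462 ≈ 0.72511)
b(A) = 1 + A**2 + 335*A/462 (b(A) = (A**2 + 335*A/462) - 2/(-2) = (A**2 + 335*A/462) - 2*(-1/2) = (A**2 + 335*A/462) + 1 = 1 + A**2 + 335*A/462)
b(64) - 1*464 = (1 + 64**2 + (335/462)*64) - 1*464 = (1 + 4096 + 10720/231) - 464 = 957127/231 - 464 = 849943/231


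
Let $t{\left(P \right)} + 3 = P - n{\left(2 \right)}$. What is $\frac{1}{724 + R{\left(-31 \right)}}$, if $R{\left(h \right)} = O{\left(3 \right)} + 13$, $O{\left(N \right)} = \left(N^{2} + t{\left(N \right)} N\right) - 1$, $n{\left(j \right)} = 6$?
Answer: $\frac{1}{727} \approx 0.0013755$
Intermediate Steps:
$t{\left(P \right)} = -9 + P$ ($t{\left(P \right)} = -3 + \left(P - 6\right) = -3 + \left(-6 + P\right) = -9 + P$)
$O{\left(N \right)} = -1 + N^{2} + N \left(-9 + N\right)$ ($O{\left(N \right)} = \left(N^{2} + \left(-9 + N\right) N\right) - 1 = \left(N^{2} + N \left(-9 + N\right)\right) - 1 = -1 + N^{2} + N \left(-9 + N\right)$)
$R{\left(h \right)} = 3$ ($R{\left(h \right)} = \left(-1 + 3^{2} + 3 \left(-9 + 3\right)\right) + 13 = \left(-1 + 9 + 3 \left(-6\right)\right) + 13 = \left(-1 + 9 - 18\right) + 13 = -10 + 13 = 3$)
$\frac{1}{724 + R{\left(-31 \right)}} = \frac{1}{724 + 3} = \frac{1}{727}$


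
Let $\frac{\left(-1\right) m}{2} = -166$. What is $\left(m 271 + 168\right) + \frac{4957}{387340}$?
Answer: $\frac{34914832557}{387340} \approx 90140.0$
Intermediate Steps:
$m = 332$ ($m = \left(-2\right) \left(-166\right) = 332$)
$\left(m 271 + 168\right) + \frac{4957}{387340} = \left(332 \cdot 271 + 168\right) + \frac{4957}{387340} = \left(89972 + 168\right) + 4957 \cdot \frac{1}{387340} = 90140 + \frac{4957}{387340} = \frac{34914832557}{387340}$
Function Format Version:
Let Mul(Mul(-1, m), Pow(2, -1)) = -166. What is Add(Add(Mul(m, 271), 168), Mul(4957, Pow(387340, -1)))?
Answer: Rational(34914832557, 387340) ≈ 90140.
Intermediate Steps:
m = 332 (m = Mul(-2, -166) = 332)
Add(Add(Mul(m, 271), 168), Mul(4957, Pow(387340, -1))) = Add(Add(Mul(332, 271), 168), Mul(4957, Pow(387340, -1))) = Add(Add(89972, 168), Mul(4957, Rational(1, 387340))) = Add(90140, Rational(4957, 387340)) = Rational(34914832557, 387340)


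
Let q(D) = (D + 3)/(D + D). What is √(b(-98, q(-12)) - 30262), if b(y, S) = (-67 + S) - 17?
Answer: I*√485530/4 ≈ 174.2*I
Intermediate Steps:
q(D) = (3 + D)/(2*D) (q(D) = (3 + D)/((2*D)) = (3 + D)*(1/(2*D)) = (3 + D)/(2*D))
b(y, S) = -84 + S
√(b(-98, q(-12)) - 30262) = √((-84 + (½)*(3 - 12)/(-12)) - 30262) = √((-84 + (½)*(-1/12)*(-9)) - 30262) = √((-84 + 3/8) - 30262) = √(-669/8 - 30262) = √(-242765/8) = I*√485530/4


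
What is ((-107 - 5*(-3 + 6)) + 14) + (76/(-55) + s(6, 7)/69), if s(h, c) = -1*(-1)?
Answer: -415049/3795 ≈ -109.37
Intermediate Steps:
s(h, c) = 1
((-107 - 5*(-3 + 6)) + 14) + (76/(-55) + s(6, 7)/69) = ((-107 - 5*(-3 + 6)) + 14) + (76/(-55) + 1/69) = ((-107 - 5*3) + 14) + (76*(-1/55) + 1*(1/69)) = ((-107 - 15) + 14) + (-76/55 + 1/69) = (-122 + 14) - 5189/3795 = -108 - 5189/3795 = -415049/3795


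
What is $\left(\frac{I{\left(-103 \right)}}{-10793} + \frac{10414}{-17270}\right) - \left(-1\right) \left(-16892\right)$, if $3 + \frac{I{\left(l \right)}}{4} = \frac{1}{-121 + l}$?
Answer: $- \frac{88163554888461}{5219063080} \approx -16893.0$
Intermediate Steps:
$I{\left(l \right)} = -12 + \frac{4}{-121 + l}$
$\left(\frac{I{\left(-103 \right)}}{-10793} + \frac{10414}{-17270}\right) - \left(-1\right) \left(-16892\right) = \left(\frac{4 \frac{1}{-121 - 103} \left(364 - -309\right)}{-10793} + \frac{10414}{-17270}\right) - \left(-1\right) \left(-16892\right) = \left(\frac{4 \left(364 + 309\right)}{-224} \left(- \frac{1}{10793}\right) + 10414 \left(- \frac{1}{17270}\right)\right) - 16892 = \left(4 \left(- \frac{1}{224}\right) 673 \left(- \frac{1}{10793}\right) - \frac{5207}{8635}\right) - 16892 = \left(\left(- \frac{673}{56}\right) \left(- \frac{1}{10793}\right) - \frac{5207}{8635}\right) - 16892 = \left(\frac{673}{604408} - \frac{5207}{8635}\right) - 16892 = - \frac{3141341101}{5219063080} - 16892 = - \frac{88163554888461}{5219063080}$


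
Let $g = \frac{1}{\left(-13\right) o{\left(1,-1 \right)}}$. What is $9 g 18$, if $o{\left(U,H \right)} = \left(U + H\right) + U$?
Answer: $- \frac{162}{13} \approx -12.462$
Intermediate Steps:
$o{\left(U,H \right)} = H + 2 U$ ($o{\left(U,H \right)} = \left(H + U\right) + U = H + 2 U$)
$g = - \frac{1}{13}$ ($g = \frac{1}{\left(-13\right) \left(-1 + 2 \cdot 1\right)} = \frac{1}{\left(-13\right) \left(-1 + 2\right)} = \frac{1}{\left(-13\right) 1} = \frac{1}{-13} = - \frac{1}{13} \approx -0.076923$)
$9 g 18 = 9 \left(- \frac{1}{13}\right) 18 = \left(- \frac{9}{13}\right) 18 = - \frac{162}{13}$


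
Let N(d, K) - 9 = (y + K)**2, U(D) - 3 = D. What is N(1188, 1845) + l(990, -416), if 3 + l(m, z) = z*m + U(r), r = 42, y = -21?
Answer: 2915187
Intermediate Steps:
U(D) = 3 + D
l(m, z) = 42 + m*z (l(m, z) = -3 + (z*m + (3 + 42)) = -3 + (m*z + 45) = -3 + (45 + m*z) = 42 + m*z)
N(d, K) = 9 + (-21 + K)**2
N(1188, 1845) + l(990, -416) = (9 + (-21 + 1845)**2) + (42 + 990*(-416)) = (9 + 1824**2) + (42 - 411840) = (9 + 3326976) - 411798 = 3326985 - 411798 = 2915187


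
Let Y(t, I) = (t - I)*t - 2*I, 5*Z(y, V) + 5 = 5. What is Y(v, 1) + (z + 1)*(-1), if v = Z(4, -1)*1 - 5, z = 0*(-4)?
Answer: 27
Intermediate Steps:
Z(y, V) = 0 (Z(y, V) = -1 + (⅕)*5 = -1 + 1 = 0)
z = 0
v = -5 (v = 0*1 - 5 = 0 - 5 = -5)
Y(t, I) = -2*I + t*(t - I) (Y(t, I) = t*(t - I) - 2*I = -2*I + t*(t - I))
Y(v, 1) + (z + 1)*(-1) = ((-5)² - 2*1 - 1*1*(-5)) + (0 + 1)*(-1) = (25 - 2 + 5) + 1*(-1) = 28 - 1 = 27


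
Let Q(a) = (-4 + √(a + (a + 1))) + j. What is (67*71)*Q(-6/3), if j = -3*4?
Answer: -76112 + 4757*I*√3 ≈ -76112.0 + 8239.4*I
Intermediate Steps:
j = -12
Q(a) = -16 + √(1 + 2*a) (Q(a) = (-4 + √(a + (a + 1))) - 12 = (-4 + √(a + (1 + a))) - 12 = (-4 + √(1 + 2*a)) - 12 = -16 + √(1 + 2*a))
(67*71)*Q(-6/3) = (67*71)*(-16 + √(1 + 2*(-6/3))) = 4757*(-16 + √(1 + 2*(-6*⅓))) = 4757*(-16 + √(1 + 2*(-2))) = 4757*(-16 + √(1 - 4)) = 4757*(-16 + √(-3)) = 4757*(-16 + I*√3) = -76112 + 4757*I*√3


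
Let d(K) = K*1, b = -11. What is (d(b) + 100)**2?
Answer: 7921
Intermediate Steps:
d(K) = K
(d(b) + 100)**2 = (-11 + 100)**2 = 89**2 = 7921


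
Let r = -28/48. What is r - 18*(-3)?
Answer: 641/12 ≈ 53.417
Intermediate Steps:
r = -7/12 (r = -28*1/48 = -7/12 ≈ -0.58333)
r - 18*(-3) = -7/12 - 18*(-3) = -7/12 + 54 = 641/12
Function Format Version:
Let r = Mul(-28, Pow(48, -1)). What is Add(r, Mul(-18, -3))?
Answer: Rational(641, 12) ≈ 53.417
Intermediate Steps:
r = Rational(-7, 12) (r = Mul(-28, Rational(1, 48)) = Rational(-7, 12) ≈ -0.58333)
Add(r, Mul(-18, -3)) = Add(Rational(-7, 12), Mul(-18, -3)) = Add(Rational(-7, 12), 54) = Rational(641, 12)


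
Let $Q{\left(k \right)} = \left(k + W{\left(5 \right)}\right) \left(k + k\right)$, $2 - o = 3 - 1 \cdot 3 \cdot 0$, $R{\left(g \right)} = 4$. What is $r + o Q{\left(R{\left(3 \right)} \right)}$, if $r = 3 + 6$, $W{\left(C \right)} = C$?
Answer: $-63$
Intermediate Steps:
$o = -1$ ($o = 2 - \left(3 - 1 \cdot 3 \cdot 0\right) = 2 - \left(3 - 3 \cdot 0\right) = 2 - \left(3 - 0\right) = 2 - \left(3 + 0\right) = 2 - 3 = -1$)
$Q{\left(k \right)} = 2 k \left(5 + k\right)$ ($Q{\left(k \right)} = \left(k + 5\right) \left(k + k\right) = \left(5 + k\right) 2 k = 2 k \left(5 + k\right)$)
$r = 9$
$r + o Q{\left(R{\left(3 \right)} \right)} = 9 - 2 \cdot 4 \left(5 + 4\right) = 9 - 2 \cdot 4 \cdot 9 = 9 - 72 = -63$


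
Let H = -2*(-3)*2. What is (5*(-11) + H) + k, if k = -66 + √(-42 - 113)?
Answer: -109 + I*√155 ≈ -109.0 + 12.45*I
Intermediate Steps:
H = 12 (H = 6*2 = 12)
k = -66 + I*√155 (k = -66 + √(-155) = -66 + I*√155 ≈ -66.0 + 12.45*I)
(5*(-11) + H) + k = (5*(-11) + 12) + (-66 + I*√155) = (-55 + 12) + (-66 + I*√155) = -43 + (-66 + I*√155) = -109 + I*√155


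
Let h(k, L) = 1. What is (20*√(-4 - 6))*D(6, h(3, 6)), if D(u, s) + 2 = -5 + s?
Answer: -120*I*√10 ≈ -379.47*I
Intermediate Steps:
D(u, s) = -7 + s (D(u, s) = -2 + (-5 + s) = -7 + s)
(20*√(-4 - 6))*D(6, h(3, 6)) = (20*√(-4 - 6))*(-7 + 1) = (20*√(-10))*(-6) = (20*(I*√10))*(-6) = (20*I*√10)*(-6) = -120*I*√10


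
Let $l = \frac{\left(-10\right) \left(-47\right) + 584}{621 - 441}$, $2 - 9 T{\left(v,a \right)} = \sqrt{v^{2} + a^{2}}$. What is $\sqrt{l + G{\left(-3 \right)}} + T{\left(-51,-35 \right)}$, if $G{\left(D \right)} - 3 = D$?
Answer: $\frac{2}{9} - \frac{\sqrt{3826}}{9} + \frac{\sqrt{5270}}{30} \approx -4.2307$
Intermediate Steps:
$G{\left(D \right)} = 3 + D$
$T{\left(v,a \right)} = \frac{2}{9} - \frac{\sqrt{a^{2} + v^{2}}}{9}$ ($T{\left(v,a \right)} = \frac{2}{9} - \frac{\sqrt{v^{2} + a^{2}}}{9} = \frac{2}{9} - \frac{\sqrt{a^{2} + v^{2}}}{9}$)
$l = \frac{527}{90}$ ($l = \frac{470 + 584}{180} = 1054 \cdot \frac{1}{180} = \frac{527}{90} \approx 5.8556$)
$\sqrt{l + G{\left(-3 \right)}} + T{\left(-51,-35 \right)} = \sqrt{\frac{527}{90} + \left(3 - 3\right)} + \left(\frac{2}{9} - \frac{\sqrt{\left(-35\right)^{2} + \left(-51\right)^{2}}}{9}\right) = \sqrt{\frac{527}{90} + 0} + \left(\frac{2}{9} - \frac{\sqrt{1225 + 2601}}{9}\right) = \sqrt{\frac{527}{90}} + \left(\frac{2}{9} - \frac{\sqrt{3826}}{9}\right) = \frac{\sqrt{5270}}{30} + \left(\frac{2}{9} - \frac{\sqrt{3826}}{9}\right) = \frac{2}{9} - \frac{\sqrt{3826}}{9} + \frac{\sqrt{5270}}{30}$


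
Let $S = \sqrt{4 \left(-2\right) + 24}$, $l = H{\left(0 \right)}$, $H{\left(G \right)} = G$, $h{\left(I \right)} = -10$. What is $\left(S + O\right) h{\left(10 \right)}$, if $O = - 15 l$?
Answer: $-40$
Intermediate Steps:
$l = 0$
$S = 4$ ($S = \sqrt{-8 + 24} = \sqrt{16} = 4$)
$O = 0$ ($O = \left(-15\right) 0 = 0$)
$\left(S + O\right) h{\left(10 \right)} = \left(4 + 0\right) \left(-10\right) = 4 \left(-10\right) = -40$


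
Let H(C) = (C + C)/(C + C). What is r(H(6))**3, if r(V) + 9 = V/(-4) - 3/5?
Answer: -7645373/8000 ≈ -955.67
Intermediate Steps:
H(C) = 1 (H(C) = (2*C)/((2*C)) = (2*C)*(1/(2*C)) = 1)
r(V) = -48/5 - V/4 (r(V) = -9 + (V/(-4) - 3/5) = -9 + (V*(-1/4) - 3*1/5) = -9 + (-V/4 - 3/5) = -9 + (-3/5 - V/4) = -48/5 - V/4)
r(H(6))**3 = (-48/5 - 1/4*1)**3 = (-48/5 - 1/4)**3 = (-197/20)**3 = -7645373/8000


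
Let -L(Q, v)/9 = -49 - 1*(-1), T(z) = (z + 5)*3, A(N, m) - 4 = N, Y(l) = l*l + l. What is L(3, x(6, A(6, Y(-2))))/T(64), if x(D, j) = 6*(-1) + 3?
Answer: 48/23 ≈ 2.0870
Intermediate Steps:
Y(l) = l + l**2 (Y(l) = l**2 + l = l + l**2)
A(N, m) = 4 + N
x(D, j) = -3 (x(D, j) = -6 + 3 = -3)
T(z) = 15 + 3*z (T(z) = (5 + z)*3 = 15 + 3*z)
L(Q, v) = 432 (L(Q, v) = -9*(-49 - 1*(-1)) = -9*(-49 + 1) = -9*(-48) = 432)
L(3, x(6, A(6, Y(-2))))/T(64) = 432/(15 + 3*64) = 432/(15 + 192) = 432/207 = 432*(1/207) = 48/23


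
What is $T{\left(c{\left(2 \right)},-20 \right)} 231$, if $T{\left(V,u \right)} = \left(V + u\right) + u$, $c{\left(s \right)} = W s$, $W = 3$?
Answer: $-7854$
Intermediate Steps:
$c{\left(s \right)} = 3 s$
$T{\left(V,u \right)} = V + 2 u$
$T{\left(c{\left(2 \right)},-20 \right)} 231 = \left(3 \cdot 2 + 2 \left(-20\right)\right) 231 = \left(6 - 40\right) 231 = \left(-34\right) 231 = -7854$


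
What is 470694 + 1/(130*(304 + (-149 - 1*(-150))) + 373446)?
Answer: 194441808625/413096 ≈ 4.7069e+5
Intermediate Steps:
470694 + 1/(130*(304 + (-149 - 1*(-150))) + 373446) = 470694 + 1/(130*(304 + (-149 + 150)) + 373446) = 470694 + 1/(130*(304 + 1) + 373446) = 470694 + 1/(130*305 + 373446) = 470694 + 1/(39650 + 373446) = 470694 + 1/413096 = 194441808625/413096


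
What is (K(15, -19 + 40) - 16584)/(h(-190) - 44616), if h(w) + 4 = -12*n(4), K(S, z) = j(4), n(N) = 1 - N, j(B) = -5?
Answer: 16589/44584 ≈ 0.37208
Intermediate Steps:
K(S, z) = -5
h(w) = 32 (h(w) = -4 - 12*(1 - 1*4) = -4 - 12*(1 - 4) = -4 - 12*(-3) = -4 + 36 = 32)
(K(15, -19 + 40) - 16584)/(h(-190) - 44616) = (-5 - 16584)/(32 - 44616) = -16589/(-44584) = -16589*(-1/44584) = 16589/44584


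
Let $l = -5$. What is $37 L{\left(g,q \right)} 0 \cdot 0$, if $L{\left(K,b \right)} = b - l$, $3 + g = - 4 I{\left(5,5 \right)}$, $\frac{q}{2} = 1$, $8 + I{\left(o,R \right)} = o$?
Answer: $0$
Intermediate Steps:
$I{\left(o,R \right)} = -8 + o$
$q = 2$ ($q = 2 \cdot 1 = 2$)
$g = 9$ ($g = -3 - 4 \left(-8 + 5\right) = -3 - -12 = -3 + 12 = 9$)
$L{\left(K,b \right)} = 5 + b$ ($L{\left(K,b \right)} = b - -5 = b + 5 = 5 + b$)
$37 L{\left(g,q \right)} 0 \cdot 0 = 37 \left(5 + 2\right) 0 \cdot 0 = 37 \cdot 7 \cdot 0 = 259 \cdot 0 = 0$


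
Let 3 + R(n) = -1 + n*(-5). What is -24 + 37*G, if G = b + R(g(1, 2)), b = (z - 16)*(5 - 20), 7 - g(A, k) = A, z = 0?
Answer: 7598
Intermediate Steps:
g(A, k) = 7 - A
R(n) = -4 - 5*n (R(n) = -3 + (-1 + n*(-5)) = -3 + (-1 - 5*n) = -4 - 5*n)
b = 240 (b = (0 - 16)*(5 - 20) = -16*(-15) = 240)
G = 206 (G = 240 + (-4 - 5*(7 - 1*1)) = 240 + (-4 - 5*(7 - 1)) = 240 + (-4 - 5*6) = 240 + (-4 - 30) = 240 - 34 = 206)
-24 + 37*G = -24 + 37*206 = -24 + 7622 = 7598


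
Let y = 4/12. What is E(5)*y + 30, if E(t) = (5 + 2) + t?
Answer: 34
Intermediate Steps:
E(t) = 7 + t
y = ⅓ (y = 4*(1/12) = ⅓ ≈ 0.33333)
E(5)*y + 30 = (7 + 5)*(⅓) + 30 = 12*(⅓) + 30 = 4 + 30 = 34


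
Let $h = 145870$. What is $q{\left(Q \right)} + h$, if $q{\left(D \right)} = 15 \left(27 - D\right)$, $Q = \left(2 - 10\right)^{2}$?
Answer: $145315$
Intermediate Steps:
$Q = 64$ ($Q = \left(-8\right)^{2} = 64$)
$q{\left(D \right)} = 405 - 15 D$
$q{\left(Q \right)} + h = \left(405 - 960\right) + 145870 = -555 + 145870 = 145315$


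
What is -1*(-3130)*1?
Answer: 3130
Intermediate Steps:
-1*(-3130)*1 = 3130*1 = 3130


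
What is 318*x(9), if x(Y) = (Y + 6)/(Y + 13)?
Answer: 2385/11 ≈ 216.82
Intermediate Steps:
x(Y) = (6 + Y)/(13 + Y)
318*x(9) = 318*((6 + 9)/(13 + 9)) = 318*(15/22) = 2385/11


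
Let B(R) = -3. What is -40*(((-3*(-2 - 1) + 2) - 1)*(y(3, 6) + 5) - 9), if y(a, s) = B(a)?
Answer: -440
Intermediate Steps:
y(a, s) = -3
-40*(((-3*(-2 - 1) + 2) - 1)*(y(3, 6) + 5) - 9) = -40*(((-3*(-2 - 1) + 2) - 1)*(-3 + 5) - 9) = -40*(((-3*(-3) + 2) - 1)*2 - 9) = -40*(((9 + 2) - 1)*2 - 9) = -40*((11 - 1)*2 - 9) = -40*(10*2 - 9) = -40*(20 - 9) = -40*11 = -440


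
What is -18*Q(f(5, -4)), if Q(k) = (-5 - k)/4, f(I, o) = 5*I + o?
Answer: 117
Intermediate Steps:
f(I, o) = o + 5*I
Q(k) = -5/4 - k/4 (Q(k) = (-5 - k)*(¼) = -5/4 - k/4)
-18*Q(f(5, -4)) = -18*(-5/4 - (-4 + 5*5)/4) = -18*(-5/4 - (-4 + 25)/4) = -18*(-5/4 - ¼*21) = -18*(-5/4 - 21/4) = -18*(-13/2) = 117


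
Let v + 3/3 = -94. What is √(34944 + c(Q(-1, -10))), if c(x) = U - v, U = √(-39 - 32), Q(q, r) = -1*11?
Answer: √(35039 + I*√71) ≈ 187.19 + 0.023*I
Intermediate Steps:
Q(q, r) = -11
v = -95 (v = -1 - 94 = -95)
U = I*√71 (U = √(-71) = I*√71 ≈ 8.4261*I)
c(x) = 95 + I*√71 (c(x) = I*√71 - 1*(-95) = I*√71 + 95 = 95 + I*√71)
√(34944 + c(Q(-1, -10))) = √(34944 + (95 + I*√71)) = √(35039 + I*√71)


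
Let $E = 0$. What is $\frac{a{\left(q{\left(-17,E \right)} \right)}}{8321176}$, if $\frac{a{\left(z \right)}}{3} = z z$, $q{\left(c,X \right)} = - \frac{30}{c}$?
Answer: $\frac{675}{601204966} \approx 1.1227 \cdot 10^{-6}$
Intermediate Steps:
$a{\left(z \right)} = 3 z^{2}$ ($a{\left(z \right)} = 3 z z = 3 z^{2}$)
$\frac{a{\left(q{\left(-17,E \right)} \right)}}{8321176} = \frac{3 \left(- \frac{30}{-17}\right)^{2}}{8321176} = 3 \left(\left(-30\right) \left(- \frac{1}{17}\right)\right)^{2} \cdot \frac{1}{8321176} = 3 \left(\frac{30}{17}\right)^{2} \cdot \frac{1}{8321176} = 3 \cdot \frac{900}{289} \cdot \frac{1}{8321176} = \frac{2700}{289} \cdot \frac{1}{8321176} = \frac{675}{601204966}$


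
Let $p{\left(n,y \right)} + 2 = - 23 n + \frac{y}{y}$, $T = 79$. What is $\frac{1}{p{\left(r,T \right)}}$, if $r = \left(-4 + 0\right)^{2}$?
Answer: $- \frac{1}{369} \approx -0.00271$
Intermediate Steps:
$r = 16$ ($r = \left(-4\right)^{2} = 16$)
$p{\left(n,y \right)} = -1 - 23 n$ ($p{\left(n,y \right)} = -2 - \left(23 n - \frac{y}{y}\right) = -2 - \left(-1 + 23 n\right) = -1 - 23 n$)
$\frac{1}{p{\left(r,T \right)}} = \frac{1}{-1 - 368} = \frac{1}{-369} = - \frac{1}{369}$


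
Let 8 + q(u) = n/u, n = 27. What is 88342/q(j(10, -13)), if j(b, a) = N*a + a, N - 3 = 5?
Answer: -1148446/107 ≈ -10733.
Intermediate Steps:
N = 8 (N = 3 + 5 = 8)
j(b, a) = 9*a (j(b, a) = 8*a + a = 9*a)
q(u) = -8 + 27/u
88342/q(j(10, -13)) = 88342/(-8 + 27/((9*(-13)))) = 88342/(-8 + 27/(-117)) = 88342/(-8 + 27*(-1/117)) = 88342/(-8 - 3/13) = 88342/(-107/13) = 88342*(-13/107) = -1148446/107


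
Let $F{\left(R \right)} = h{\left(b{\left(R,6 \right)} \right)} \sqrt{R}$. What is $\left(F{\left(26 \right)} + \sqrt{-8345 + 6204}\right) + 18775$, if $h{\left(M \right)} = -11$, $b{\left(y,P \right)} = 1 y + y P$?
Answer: $18775 - 11 \sqrt{26} + i \sqrt{2141} \approx 18719.0 + 46.271 i$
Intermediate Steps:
$b{\left(y,P \right)} = y + P y$
$F{\left(R \right)} = - 11 \sqrt{R}$
$\left(F{\left(26 \right)} + \sqrt{-8345 + 6204}\right) + 18775 = \left(- 11 \sqrt{26} + \sqrt{-8345 + 6204}\right) + 18775 = \left(- 11 \sqrt{26} + \sqrt{-2141}\right) + 18775 = \left(- 11 \sqrt{26} + i \sqrt{2141}\right) + 18775 = 18775 - 11 \sqrt{26} + i \sqrt{2141}$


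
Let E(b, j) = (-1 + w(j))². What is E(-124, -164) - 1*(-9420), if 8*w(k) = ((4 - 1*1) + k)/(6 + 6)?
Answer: 86880769/9216 ≈ 9427.2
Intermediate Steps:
w(k) = 1/32 + k/96 (w(k) = (((4 - 1*1) + k)/(6 + 6))/8 = (((4 - 1) + k)/12)/8 = ((3 + k)*(1/12))/8 = (¼ + k/12)/8 = 1/32 + k/96)
E(b, j) = (-31/32 + j/96)² (E(b, j) = (-1 + (1/32 + j/96))² = (-31/32 + j/96)²)
E(-124, -164) - 1*(-9420) = (-93 - 164)²/9216 - 1*(-9420) = (1/9216)*(-257)² + 9420 = (1/9216)*66049 + 9420 = 66049/9216 + 9420 = 86880769/9216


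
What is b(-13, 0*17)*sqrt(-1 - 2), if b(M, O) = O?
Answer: 0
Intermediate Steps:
b(-13, 0*17)*sqrt(-1 - 2) = (0*17)*sqrt(-1 - 2) = 0*sqrt(-3) = 0*(I*sqrt(3)) = 0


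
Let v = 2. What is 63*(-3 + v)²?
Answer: 63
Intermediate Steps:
63*(-3 + v)² = 63*(-3 + 2)² = 63*(-1)² = 63*1 = 63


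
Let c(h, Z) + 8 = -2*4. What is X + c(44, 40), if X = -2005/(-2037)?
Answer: -30587/2037 ≈ -15.016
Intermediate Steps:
c(h, Z) = -16 (c(h, Z) = -8 - 2*4 = -8 - 8 = -16)
X = 2005/2037 (X = -2005*(-1/2037) = 2005/2037 ≈ 0.98429)
X + c(44, 40) = 2005/2037 - 16 = -30587/2037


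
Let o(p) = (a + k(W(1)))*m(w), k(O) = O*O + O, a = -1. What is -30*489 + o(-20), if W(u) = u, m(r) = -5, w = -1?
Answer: -14675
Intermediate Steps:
k(O) = O + O² (k(O) = O² + O = O + O²)
o(p) = -5 (o(p) = (-1 + 1*(1 + 1))*(-5) = (-1 + 1*2)*(-5) = (-1 + 2)*(-5) = 1*(-5) = -5)
-30*489 + o(-20) = -30*489 - 5 = -14670 - 5 = -14675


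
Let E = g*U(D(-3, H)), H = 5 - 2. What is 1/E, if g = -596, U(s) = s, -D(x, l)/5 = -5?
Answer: -1/14900 ≈ -6.7114e-5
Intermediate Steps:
H = 3
D(x, l) = 25 (D(x, l) = -5*(-5) = 25)
E = -14900 (E = -596*25 = -14900)
1/E = 1/(-14900) = -1/14900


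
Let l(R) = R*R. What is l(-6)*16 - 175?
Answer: 401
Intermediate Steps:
l(R) = R**2
l(-6)*16 - 175 = (-6)**2*16 - 175 = 36*16 - 175 = 576 - 175 = 401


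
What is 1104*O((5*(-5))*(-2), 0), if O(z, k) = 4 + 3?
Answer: 7728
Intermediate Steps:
O(z, k) = 7
1104*O((5*(-5))*(-2), 0) = 1104*7 = 7728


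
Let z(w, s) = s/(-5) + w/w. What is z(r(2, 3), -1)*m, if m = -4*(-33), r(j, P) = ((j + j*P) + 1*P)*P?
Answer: 792/5 ≈ 158.40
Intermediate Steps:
r(j, P) = P*(P + j + P*j) (r(j, P) = ((j + P*j) + P)*P = (P + j + P*j)*P = P*(P + j + P*j))
z(w, s) = 1 - s/5 (z(w, s) = s*(-⅕) + 1 = -s/5 + 1 = 1 - s/5)
m = 132
z(r(2, 3), -1)*m = (1 - ⅕*(-1))*132 = (1 + ⅕)*132 = (6/5)*132 = 792/5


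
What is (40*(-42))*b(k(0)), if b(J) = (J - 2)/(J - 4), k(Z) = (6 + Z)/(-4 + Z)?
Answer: -11760/11 ≈ -1069.1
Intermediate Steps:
k(Z) = (6 + Z)/(-4 + Z)
b(J) = (-2 + J)/(-4 + J)
(40*(-42))*b(k(0)) = (40*(-42))*((-2 + (6 + 0)/(-4 + 0))/(-4 + (6 + 0)/(-4 + 0))) = -1680*(-2 + 6/(-4))/(-4 + 6/(-4)) = -1680*(-2 - ¼*6)/(-4 - ¼*6) = -1680*(-2 - 3/2)/(-4 - 3/2) = -1680*(-7)/((-11/2)*2) = -(-3360)*(-7)/(11*2) = -1680*7/11 = -11760/11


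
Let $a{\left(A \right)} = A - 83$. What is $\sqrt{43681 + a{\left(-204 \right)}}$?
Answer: $\sqrt{43394} \approx 208.31$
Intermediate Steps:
$a{\left(A \right)} = -83 + A$
$\sqrt{43681 + a{\left(-204 \right)}} = \sqrt{43681 - 287} = \sqrt{43394}$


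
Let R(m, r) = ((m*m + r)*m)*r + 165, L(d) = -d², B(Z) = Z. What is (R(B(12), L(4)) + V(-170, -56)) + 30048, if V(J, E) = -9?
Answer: 5628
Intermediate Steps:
R(m, r) = 165 + m*r*(r + m²) (R(m, r) = ((m² + r)*m)*r + 165 = ((r + m²)*m)*r + 165 = (m*(r + m²))*r + 165 = m*r*(r + m²) + 165 = 165 + m*r*(r + m²))
(R(B(12), L(4)) + V(-170, -56)) + 30048 = ((165 + 12*(-1*4²)² - 1*4²*12³) - 9) + 30048 = ((165 + 12*(-1*16)² - 1*16*1728) - 9) + 30048 = ((165 + 12*(-16)² - 16*1728) - 9) + 30048 = ((165 + 12*256 - 27648) - 9) + 30048 = ((165 + 3072 - 27648) - 9) + 30048 = (-24411 - 9) + 30048 = -24420 + 30048 = 5628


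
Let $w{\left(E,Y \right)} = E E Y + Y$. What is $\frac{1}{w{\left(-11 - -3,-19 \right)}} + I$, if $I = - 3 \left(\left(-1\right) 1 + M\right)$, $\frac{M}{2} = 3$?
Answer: $- \frac{18526}{1235} \approx -15.001$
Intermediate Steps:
$M = 6$ ($M = 2 \cdot 3 = 6$)
$w{\left(E,Y \right)} = Y + Y E^{2}$ ($w{\left(E,Y \right)} = E^{2} Y + Y = Y E^{2} + Y = Y + Y E^{2}$)
$I = -15$ ($I = - 3 \left(\left(-1\right) 1 + 6\right) = - 3 \left(-1 + 6\right) = \left(-3\right) 5 = -15$)
$\frac{1}{w{\left(-11 - -3,-19 \right)}} + I = \frac{1}{\left(-19\right) \left(1 + \left(-11 - -3\right)^{2}\right)} - 15 = \frac{1}{\left(-19\right) \left(1 + \left(-11 + 3\right)^{2}\right)} - 15 = \frac{1}{\left(-19\right) \left(1 + \left(-8\right)^{2}\right)} - 15 = \frac{1}{\left(-19\right) \left(1 + 64\right)} - 15 = \frac{1}{\left(-19\right) 65} - 15 = \frac{1}{-1235} - 15 = - \frac{1}{1235} - 15 = - \frac{18526}{1235}$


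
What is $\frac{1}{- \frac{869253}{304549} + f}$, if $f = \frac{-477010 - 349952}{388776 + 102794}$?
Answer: $- \frac{10693367995}{48510653382} \approx -0.22043$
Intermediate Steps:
$f = - \frac{413481}{245785}$ ($f = - \frac{826962}{491570} = \left(-826962\right) \frac{1}{491570} = - \frac{413481}{245785} \approx -1.6823$)
$\frac{1}{- \frac{869253}{304549} + f} = \frac{1}{- \frac{869253}{304549} - \frac{413481}{245785}} = \frac{1}{\left(-869253\right) \frac{1}{304549} - \frac{413481}{245785}} = \frac{1}{- \frac{124179}{43507} - \frac{413481}{245785}} = \frac{1}{- \frac{48510653382}{10693367995}} = - \frac{10693367995}{48510653382}$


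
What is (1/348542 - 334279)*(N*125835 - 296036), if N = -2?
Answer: 31906687303589101/174271 ≈ 1.8309e+11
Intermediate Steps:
(1/348542 - 334279)*(N*125835 - 296036) = (1/348542 - 334279)*(-2*125835 - 296036) = (1/348542 - 334279)*(-251670 - 296036) = -116510271217/348542*(-547706) = 31906687303589101/174271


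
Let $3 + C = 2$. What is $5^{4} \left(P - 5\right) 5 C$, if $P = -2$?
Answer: $21875$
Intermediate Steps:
$C = -1$ ($C = -3 + 2 = -1$)
$5^{4} \left(P - 5\right) 5 C = 5^{4} \left(-2 - 5\right) 5 \left(-1\right) = 625 \left(\left(-7\right) 5\right) \left(-1\right) = 625 \left(-35\right) \left(-1\right) = \left(-21875\right) \left(-1\right) = 21875$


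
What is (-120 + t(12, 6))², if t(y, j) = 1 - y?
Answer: 17161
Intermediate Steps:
(-120 + t(12, 6))² = (-120 + (1 - 1*12))² = (-120 + (1 - 12))² = (-120 - 11)² = (-131)² = 17161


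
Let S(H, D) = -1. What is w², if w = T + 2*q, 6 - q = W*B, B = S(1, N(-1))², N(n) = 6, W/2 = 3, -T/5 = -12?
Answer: 3600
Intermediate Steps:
T = 60 (T = -5*(-12) = 60)
W = 6 (W = 2*3 = 6)
B = 1 (B = (-1)² = 1)
q = 0 (q = 6 - 6 = 0)
w = 60 (w = 60 + 2*0 = 60 + 0 = 60)
w² = 60² = 3600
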